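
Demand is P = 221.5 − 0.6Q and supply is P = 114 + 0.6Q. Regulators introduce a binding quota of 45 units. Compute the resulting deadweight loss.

Competitive equilibrium: 221.5 − 0.6Q = 114 + 0.6Q → Q* = 89.5833, P* = 167.75.
At Q = 45: demand price = 221.5 − 0.6·45 = 194.5; supply price = 114 + 0.6·45 = 141.
ΔQ = 89.5833 − 45 = 44.5833; wedge = 194.5 − 141 = 53.5.
DWL = ½ × 44.5833 × 53.5 = 1192.60.

1192.60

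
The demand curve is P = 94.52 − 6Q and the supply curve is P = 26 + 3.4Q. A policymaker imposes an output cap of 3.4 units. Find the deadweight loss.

71.10

Competitive equilibrium: 94.52 − 6Q = 26 + 3.4Q → Q* = 7.2894, P* = 50.7838.
At Q = 3.4: demand price = 94.52 − 6·3.4 = 74.12; supply price = 26 + 3.4·3.4 = 37.56.
ΔQ = 7.2894 − 3.4 = 3.8894; wedge = 74.12 − 37.56 = 36.56.
Deadweight loss = ½ × 3.8894 × 36.56 = 71.10.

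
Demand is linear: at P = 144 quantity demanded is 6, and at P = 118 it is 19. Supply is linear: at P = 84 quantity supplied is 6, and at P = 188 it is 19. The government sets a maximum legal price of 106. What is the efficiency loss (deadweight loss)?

Demand slope = (118 − 144)/(19 − 6) = −2, so P = 156 − 2Q.
Supply slope = (188 − 84)/(19 − 6) = 8, so P = 36 + 8Q.
Competitive equilibrium: 156 − 2Q = 36 + 8Q → Q* = 12, P* = 132.
At the ceiling P = 106, quantity supplied = (106 − 36)/8 = 8.75.
Willingness to pay at Q' = 8.75: 156 − 2·8.75 = 138.5.
ΔQ = 12 − 8.75 = 3.25; wedge = 138.5 − 106 = 32.5.
Welfare loss = ½ × 3.25 × 32.5 = 52.81.

52.81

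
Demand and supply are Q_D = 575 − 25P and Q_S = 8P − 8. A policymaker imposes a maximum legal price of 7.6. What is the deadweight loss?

535.06

In inverse form: demand P = 23 − 0.04Q, supply P = 1 + 0.125Q.
Competitive equilibrium: 23 − 0.04Q = 1 + 0.125Q → Q* = 133.3333, P* = 17.6667.
At the ceiling P = 7.6, quantity supplied = (7.6 − 1)/0.125 = 52.8.
Willingness to pay at Q' = 52.8: 23 − 0.04·52.8 = 20.888.
ΔQ = 133.3333 − 52.8 = 80.5333; wedge = 20.888 − 7.6 = 13.288.
Deadweight loss = ½ × 80.5333 × 13.288 = 535.06.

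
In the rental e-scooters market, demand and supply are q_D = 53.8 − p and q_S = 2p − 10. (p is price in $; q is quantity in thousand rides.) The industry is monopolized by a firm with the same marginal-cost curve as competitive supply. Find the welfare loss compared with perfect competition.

In inverse form: demand p = 53.8 − q, supply p = 5 + 0.5q.
Competitive equilibrium: 53.8 − q = 5 + 0.5q → q* = 32.5333, p* = 21.2667.
Marginal revenue: MR = 53.8 − 2q. Set MR = MC: 53.8 − 2q = 5 + 0.5q → q_m = 19.52.
Price p_m = 53.8 − 1·19.52 = 34.28; MC(q_m) = 5 + 0.5·19.52 = 14.76.
Competitive q* = 32.5333, so Δq = 13.0133; wedge = 34.28 − 14.76 = 19.52.
DWL = ½ × 13.0133 × 19.52 = $127.01 thousand.

$127.01 thousand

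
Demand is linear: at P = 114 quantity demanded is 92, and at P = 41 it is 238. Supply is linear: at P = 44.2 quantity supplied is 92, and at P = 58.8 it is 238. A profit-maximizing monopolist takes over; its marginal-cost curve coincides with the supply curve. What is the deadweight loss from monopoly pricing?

2690.25

Demand slope = (41 − 114)/(238 − 92) = −0.5, so P = 160 − 0.5Q.
Supply slope = (58.8 − 44.2)/(238 − 92) = 0.1, so P = 35 + 0.1Q.
Competitive equilibrium: 160 − 0.5Q = 35 + 0.1Q → Q* = 208.3333, P* = 55.8333.
Marginal revenue: MR = 160 − Q. Set MR = MC: 160 − Q = 35 + 0.1Q → Q_m = 113.6364.
Price P_m = 160 − 0.5·113.6364 = 103.1818; MC(Q_m) = 35 + 0.1·113.6364 = 46.3636.
Competitive Q* = 208.3333, so ΔQ = 94.6969; wedge = 103.1818 − 46.3636 = 56.8182.
Welfare loss = ½ × 94.6969 × 56.8182 = 2690.25.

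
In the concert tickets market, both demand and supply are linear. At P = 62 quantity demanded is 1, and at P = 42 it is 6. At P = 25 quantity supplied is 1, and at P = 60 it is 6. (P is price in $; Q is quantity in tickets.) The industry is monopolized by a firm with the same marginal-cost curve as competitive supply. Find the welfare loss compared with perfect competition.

$7.45

Demand slope = (42 − 62)/(6 − 1) = −4, so P = 66 − 4Q.
Supply slope = (60 − 25)/(6 − 1) = 7, so P = 18 + 7Q.
Competitive equilibrium: 66 − 4Q = 18 + 7Q → Q* = 4.3636, P* = 48.5455.
Marginal revenue: MR = 66 − 8Q. Set MR = MC: 66 − 8Q = 18 + 7Q → Q_m = 3.2.
Price P_m = 66 − 4·3.2 = 53.2; MC(Q_m) = 18 + 7·3.2 = 40.4.
Competitive Q* = 4.3636, so ΔQ = 1.1636; wedge = 53.2 − 40.4 = 12.8.
DWL = ½ × 1.1636 × 12.8 = $7.45.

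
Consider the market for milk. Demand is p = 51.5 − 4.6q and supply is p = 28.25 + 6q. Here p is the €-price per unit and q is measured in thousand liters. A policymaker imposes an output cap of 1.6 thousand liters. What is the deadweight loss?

Competitive equilibrium: 51.5 − 4.6q = 28.25 + 6q → q* = 2.1934, p* = 41.4104.
At q = 1.6: demand price = 51.5 − 4.6·1.6 = 44.14; supply price = 28.25 + 6·1.6 = 37.85.
Δq = 2.1934 − 1.6 = 0.5934; wedge = 44.14 − 37.85 = 6.29.
Deadweight loss = ½ × 0.5934 × 6.29 = €1.87 thousand.

€1.87 thousand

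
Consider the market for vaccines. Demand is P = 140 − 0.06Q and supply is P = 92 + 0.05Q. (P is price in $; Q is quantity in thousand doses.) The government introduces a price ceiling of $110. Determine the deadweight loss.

Competitive equilibrium: 140 − 0.06Q = 92 + 0.05Q → Q* = 436.3636, P* = 113.8182.
At the ceiling P = 110, quantity supplied = (110 − 92)/0.05 = 360.
Willingness to pay at Q' = 360: 140 − 0.06·360 = 118.4.
ΔQ = 436.3636 − 360 = 76.3636; wedge = 118.4 − 110 = 8.4.
The triangle = ½ × 76.3636 × 8.4 = $320.73 thousand.

$320.73 thousand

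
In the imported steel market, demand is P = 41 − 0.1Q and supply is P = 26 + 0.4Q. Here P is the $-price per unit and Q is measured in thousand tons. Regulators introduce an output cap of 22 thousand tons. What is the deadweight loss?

$16 thousand

Competitive equilibrium: 41 − 0.1Q = 26 + 0.4Q → Q* = 30, P* = 38.
At Q = 22: demand price = 41 − 0.1·22 = 38.8; supply price = 26 + 0.4·22 = 34.8.
ΔQ = 30 − 22 = 8; wedge = 38.8 − 34.8 = 4.
The triangle = ½ × 8 × 4 = $16 thousand.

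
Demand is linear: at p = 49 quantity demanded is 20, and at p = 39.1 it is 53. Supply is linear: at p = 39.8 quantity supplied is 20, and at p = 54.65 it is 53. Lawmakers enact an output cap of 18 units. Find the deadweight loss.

76.33

Demand slope = (39.1 − 49)/(53 − 20) = −0.3, so p = 55 − 0.3q.
Supply slope = (54.65 − 39.8)/(53 − 20) = 0.45, so p = 30.8 + 0.45q.
Competitive equilibrium: 55 − 0.3q = 30.8 + 0.45q → q* = 32.2667, p* = 45.32.
At q = 18: demand price = 55 − 0.3·18 = 49.6; supply price = 30.8 + 0.45·18 = 38.9.
Δq = 32.2667 − 18 = 14.2667; wedge = 49.6 − 38.9 = 10.7.
DWL = ½ × 14.2667 × 10.7 = 76.33.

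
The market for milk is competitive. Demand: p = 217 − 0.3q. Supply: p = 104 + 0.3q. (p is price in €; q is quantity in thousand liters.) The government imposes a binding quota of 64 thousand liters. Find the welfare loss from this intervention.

€4637.63 thousand

Competitive equilibrium: 217 − 0.3q = 104 + 0.3q → q* = 188.3333, p* = 160.5.
At q = 64: demand price = 217 − 0.3·64 = 197.8; supply price = 104 + 0.3·64 = 123.2.
Δq = 188.3333 − 64 = 124.3333; wedge = 197.8 − 123.2 = 74.6.
The triangle = ½ × 124.3333 × 74.6 = €4637.63 thousand.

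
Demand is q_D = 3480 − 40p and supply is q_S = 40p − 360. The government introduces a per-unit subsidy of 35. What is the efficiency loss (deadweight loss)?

12250

In inverse form: demand p = 87 − 0.025q, supply p = 9 + 0.025q.
Competitive equilibrium: 87 − 0.025q = 9 + 0.025q → q* = 1560, p* = 48.
The subsidy lowers effective supply by 35: p = 0.025q − 26.
New quantity: 87 − 0.025q = 0.025q − 26 → q' = 2260.
Overproduction Δq = 2260 − 1560 = 700; wedge = subsidy = 35.
The triangle = ½ × 700 × 35 = 12250.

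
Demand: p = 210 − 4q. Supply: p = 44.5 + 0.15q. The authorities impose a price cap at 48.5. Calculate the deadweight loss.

Competitive equilibrium: 210 − 4q = 44.5 + 0.15q → q* = 39.8795, p* = 50.4819.
At the ceiling p = 48.5, quantity supplied = (48.5 − 44.5)/0.15 = 26.6667.
Willingness to pay at q' = 26.6667: 210 − 4·26.6667 = 103.3332.
Δq = 39.8795 − 26.6667 = 13.2128; wedge = 103.3332 − 48.5 = 54.8332.
DWL = ½ × 13.2128 × 54.8332 = 362.25.

362.25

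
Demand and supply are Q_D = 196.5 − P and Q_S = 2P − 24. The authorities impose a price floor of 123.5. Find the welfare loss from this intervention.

In inverse form: demand P = 196.5 − Q, supply P = 12 + 0.5Q.
Competitive equilibrium: 196.5 − Q = 12 + 0.5Q → Q* = 123, P* = 73.5.
At the floor P = 123.5, quantity demanded = (196.5 − 123.5)/1 = 73.
Sellers' marginal cost at Q' = 73: 12 + 0.5·73 = 48.5.
ΔQ = 123 − 73 = 50; wedge = 123.5 − 48.5 = 75.
The triangle = ½ × 50 × 75 = 1875.

1875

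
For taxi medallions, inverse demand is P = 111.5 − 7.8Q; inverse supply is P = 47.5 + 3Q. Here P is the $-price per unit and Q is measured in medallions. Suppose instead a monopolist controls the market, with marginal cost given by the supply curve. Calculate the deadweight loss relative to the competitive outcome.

Competitive equilibrium: 111.5 − 7.8Q = 47.5 + 3Q → Q* = 5.9259, P* = 65.2778.
Marginal revenue: MR = 111.5 − 15.6Q. Set MR = MC: 111.5 − 15.6Q = 47.5 + 3Q → Q_m = 3.4409.
Price P_m = 111.5 − 7.8·3.4409 = 84.661; MC(Q_m) = 47.5 + 3·3.4409 = 57.8227.
Competitive Q* = 5.9259, so ΔQ = 2.485; wedge = 84.661 − 57.8227 = 26.8383.
Welfare loss = ½ × 2.485 × 26.8383 = $33.35.

$33.35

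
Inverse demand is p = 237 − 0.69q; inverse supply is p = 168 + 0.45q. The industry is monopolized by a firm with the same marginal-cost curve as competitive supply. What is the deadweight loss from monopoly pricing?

296.87

Competitive equilibrium: 237 − 0.69q = 168 + 0.45q → q* = 60.5263, p* = 195.2368.
Marginal revenue: MR = 237 − 1.38q. Set MR = MC: 237 − 1.38q = 168 + 0.45q → q_m = 37.7049.
Price p_m = 237 − 0.69·37.7049 = 210.9836; MC(q_m) = 168 + 0.45·37.7049 = 184.9672.
Competitive q* = 60.5263, so Δq = 22.8214; wedge = 210.9836 − 184.9672 = 26.0164.
Welfare loss = ½ × 22.8214 × 26.0164 = 296.87.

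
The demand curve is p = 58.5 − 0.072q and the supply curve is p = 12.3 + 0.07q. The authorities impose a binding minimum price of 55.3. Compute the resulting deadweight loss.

5602.55

Competitive equilibrium: 58.5 − 0.072q = 12.3 + 0.07q → q* = 325.3521, p* = 35.0746.
At the floor p = 55.3, quantity demanded = (58.5 − 55.3)/0.072 = 44.4444.
Sellers' marginal cost at q' = 44.4444: 12.3 + 0.07·44.4444 = 15.4111.
Δq = 325.3521 − 44.4444 = 280.9077; wedge = 55.3 − 15.4111 = 39.8889.
The triangle = ½ × 280.9077 × 39.8889 = 5602.55.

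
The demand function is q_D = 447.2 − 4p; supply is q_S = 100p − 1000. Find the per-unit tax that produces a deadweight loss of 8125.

65

In inverse form: demand p = 111.8 − 0.25q, supply p = 10 + 0.01q.
Competitive equilibrium: 111.8 − 0.25q = 10 + 0.01q → q* = 391.5385, p* = 13.9154.
A tax t gives Δq = t/0.26 and wedge t, so DWL = t²/0.52.
t²/0.52 = 8125 → t² = 4225 → t = 65.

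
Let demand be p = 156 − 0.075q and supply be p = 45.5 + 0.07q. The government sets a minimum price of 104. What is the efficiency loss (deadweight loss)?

342.53

Competitive equilibrium: 156 − 0.075q = 45.5 + 0.07q → q* = 762.069, p* = 98.8448.
At the floor p = 104, quantity demanded = (156 − 104)/0.075 = 693.3333.
Sellers' marginal cost at q' = 693.3333: 45.5 + 0.07·693.3333 = 94.0333.
Δq = 762.069 − 693.3333 = 68.7357; wedge = 104 − 94.0333 = 9.9667.
The triangle = ½ × 68.7357 × 9.9667 = 342.53.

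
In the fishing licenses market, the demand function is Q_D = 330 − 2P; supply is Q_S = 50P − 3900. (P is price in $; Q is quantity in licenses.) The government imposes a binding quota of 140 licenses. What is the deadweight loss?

$193.88

In inverse form: demand P = 165 − 0.5Q, supply P = 78 + 0.02Q.
Competitive equilibrium: 165 − 0.5Q = 78 + 0.02Q → Q* = 167.3077, P* = 81.3462.
At Q = 140: demand price = 165 − 0.5·140 = 95; supply price = 78 + 0.02·140 = 80.8.
ΔQ = 167.3077 − 140 = 27.3077; wedge = 95 − 80.8 = 14.2.
Welfare loss = ½ × 27.3077 × 14.2 = $193.88.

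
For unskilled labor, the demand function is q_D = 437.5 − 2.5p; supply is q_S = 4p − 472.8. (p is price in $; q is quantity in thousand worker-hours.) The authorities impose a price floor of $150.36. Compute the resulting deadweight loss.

$216.08 thousand

In inverse form: demand p = 175 − 0.4q, supply p = 118.2 + 0.25q.
Competitive equilibrium: 175 − 0.4q = 118.2 + 0.25q → q* = 87.38462, p* = 140.04615.
At the floor p = 150.36, quantity demanded = (175 − 150.36)/0.4 = 61.6.
Sellers' marginal cost at q' = 61.6: 118.2 + 0.25·61.6 = 133.6.
Δq = 87.38462 − 61.6 = 25.78462; wedge = 150.36 − 133.6 = 16.76.
DWL = ½ × 25.78462 × 16.76 = $216.08 thousand.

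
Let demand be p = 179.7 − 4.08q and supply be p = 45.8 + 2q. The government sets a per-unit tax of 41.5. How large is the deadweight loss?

Competitive equilibrium: 179.7 − 4.08q = 45.8 + 2q → q* = 22.023, p* = 89.8461.
With the tax, the buyer price exceeds the seller price by 41.5: (179.7 − 4.08q) − (45.8 + 2q) = 41.5 → q' = 15.1974.
Δq = 22.023 − 15.1974 = 6.8256; the wedge equals the tax, 41.5.
Deadweight loss = ½ × 6.8256 × 41.5 = 141.63.

141.63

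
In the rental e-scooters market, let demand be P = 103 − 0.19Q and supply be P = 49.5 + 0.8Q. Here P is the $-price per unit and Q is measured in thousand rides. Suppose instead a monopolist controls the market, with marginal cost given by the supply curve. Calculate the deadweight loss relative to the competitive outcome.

$37.48 thousand

Competitive equilibrium: 103 − 0.19Q = 49.5 + 0.8Q → Q* = 54.0404, P* = 92.7323.
Marginal revenue: MR = 103 − 0.38Q. Set MR = MC: 103 − 0.38Q = 49.5 + 0.8Q → Q_m = 45.339.
Price P_m = 103 − 0.19·45.339 = 94.3856; MC(Q_m) = 49.5 + 0.8·45.339 = 85.7712.
Competitive Q* = 54.0404, so ΔQ = 8.7014; wedge = 94.3856 − 85.7712 = 8.6144.
Welfare loss = ½ × 8.7014 × 8.6144 = $37.48 thousand.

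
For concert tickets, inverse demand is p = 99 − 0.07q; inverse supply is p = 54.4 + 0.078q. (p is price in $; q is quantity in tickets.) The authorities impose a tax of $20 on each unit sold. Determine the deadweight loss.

$1351.35

Competitive equilibrium: 99 − 0.07q = 54.4 + 0.078q → q* = 301.3514, p* = 77.9054.
With the tax, the buyer price exceeds the seller price by 20: (99 − 0.07q) − (54.4 + 0.078q) = 20 → q' = 166.2162.
Δq = 301.3514 − 166.2162 = 135.1352; the wedge equals the tax, 20.
Deadweight loss = ½ × 135.1352 × 20 = $1351.35.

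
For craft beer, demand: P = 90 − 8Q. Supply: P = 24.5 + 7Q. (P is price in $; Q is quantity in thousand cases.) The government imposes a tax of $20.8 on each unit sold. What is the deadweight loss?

$14.42 thousand

Competitive equilibrium: 90 − 8Q = 24.5 + 7Q → Q* = 4.3667, P* = 55.0667.
With the tax, the buyer price exceeds the seller price by 20.8: (90 − 8Q) − (24.5 + 7Q) = 20.8 → Q' = 2.98.
ΔQ = 4.3667 − 2.98 = 1.3867; the wedge equals the tax, 20.8.
The triangle = ½ × 1.3867 × 20.8 = $14.42 thousand.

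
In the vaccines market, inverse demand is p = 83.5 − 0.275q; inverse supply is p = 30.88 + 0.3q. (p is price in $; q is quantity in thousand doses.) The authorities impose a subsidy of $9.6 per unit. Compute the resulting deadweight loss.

$80.14 thousand

Competitive equilibrium: 83.5 − 0.275q = 30.88 + 0.3q → q* = 91.513, p* = 58.3339.
The subsidy lowers effective supply by 9.6: p = 21.28 + 0.3q.
New quantity: 83.5 − 0.275q = 21.28 + 0.3q → q' = 108.2087.
Overproduction Δq = 108.2087 − 91.513 = 16.6957; wedge = subsidy = 9.6.
DWL = ½ × 16.6957 × 9.6 = $80.14 thousand.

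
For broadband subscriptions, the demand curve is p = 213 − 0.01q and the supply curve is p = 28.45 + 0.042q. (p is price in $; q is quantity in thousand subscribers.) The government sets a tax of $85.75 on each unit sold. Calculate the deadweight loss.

Competitive equilibrium: 213 − 0.01q = 28.45 + 0.042q → q* = 3549.03846, p* = 177.50962.
With the tax, the buyer price exceeds the seller price by 85.75: (213 − 0.01q) − (28.45 + 0.042q) = 85.75 → q' = 1900.
Δq = 3549.03846 − 1900 = 1649.03846; the wedge equals the tax, 85.75.
DWL = ½ × 1649.03846 × 85.75 = $70702.52 thousand.

$70702.52 thousand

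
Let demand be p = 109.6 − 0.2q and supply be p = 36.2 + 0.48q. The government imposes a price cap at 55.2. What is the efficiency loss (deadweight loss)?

Competitive equilibrium: 109.6 − 0.2q = 36.2 + 0.48q → q* = 107.9412, p* = 88.0118.
At the ceiling p = 55.2, quantity supplied = (55.2 − 36.2)/0.48 = 39.5833.
Willingness to pay at q' = 39.5833: 109.6 − 0.2·39.5833 = 101.6833.
Δq = 107.9412 − 39.5833 = 68.3579; wedge = 101.6833 − 55.2 = 46.4833.
DWL = ½ × 68.3579 × 46.4833 = 1588.75.

1588.75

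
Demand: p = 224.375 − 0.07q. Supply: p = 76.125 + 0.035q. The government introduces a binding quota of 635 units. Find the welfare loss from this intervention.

31688

Competitive equilibrium: 224.375 − 0.07q = 76.125 + 0.035q → q* = 1411.9048, p* = 125.5417.
At q = 635: demand price = 224.375 − 0.07·635 = 179.925; supply price = 76.125 + 0.035·635 = 98.35.
Δq = 1411.9048 − 635 = 776.9048; wedge = 179.925 − 98.35 = 81.575.
The triangle = ½ × 776.9048 × 81.575 = 31688.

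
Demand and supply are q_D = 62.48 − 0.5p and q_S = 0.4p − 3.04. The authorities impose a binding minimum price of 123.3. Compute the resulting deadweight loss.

In inverse form: demand p = 124.96 − 2q, supply p = 7.6 + 2.5q.
Competitive equilibrium: 124.96 − 2q = 7.6 + 2.5q → q* = 26.08, p* = 72.8.
At the floor p = 123.3, quantity demanded = (124.96 − 123.3)/2 = 0.83.
Sellers' marginal cost at q' = 0.83: 7.6 + 2.5·0.83 = 9.675.
Δq = 26.08 − 0.83 = 25.25; wedge = 123.3 − 9.675 = 113.625.
The triangle = ½ × 25.25 × 113.625 = 1434.52.

1434.52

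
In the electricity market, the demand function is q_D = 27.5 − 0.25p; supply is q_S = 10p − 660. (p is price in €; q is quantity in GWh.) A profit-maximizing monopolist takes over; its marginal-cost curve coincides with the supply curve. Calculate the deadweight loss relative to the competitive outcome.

In inverse form: demand p = 110 − 4q, supply p = 66 + 0.1q.
Competitive equilibrium: 110 − 4q = 66 + 0.1q → q* = 10.7317, p* = 67.0732.
Marginal revenue: MR = 110 − 8q. Set MR = MC: 110 − 8q = 66 + 0.1q → q_m = 5.4321.
Price p_m = 110 − 4·5.4321 = 88.2716; MC(q_m) = 66 + 0.1·5.4321 = 66.5432.
Competitive q* = 10.7317, so Δq = 5.2996; wedge = 88.2716 − 66.5432 = 21.7284.
The triangle = ½ × 5.2996 × 21.7284 = €57.58.

€57.58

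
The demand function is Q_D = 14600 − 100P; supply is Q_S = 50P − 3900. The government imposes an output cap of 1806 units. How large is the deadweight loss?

3183.21

In inverse form: demand P = 146 − 0.01Q, supply P = 78 + 0.02Q.
Competitive equilibrium: 146 − 0.01Q = 78 + 0.02Q → Q* = 2266.6667, P* = 123.3333.
At Q = 1806: demand price = 146 − 0.01·1806 = 127.94; supply price = 78 + 0.02·1806 = 114.12.
ΔQ = 2266.6667 − 1806 = 460.6667; wedge = 127.94 − 114.12 = 13.82.
The triangle = ½ × 460.6667 × 13.82 = 3183.21.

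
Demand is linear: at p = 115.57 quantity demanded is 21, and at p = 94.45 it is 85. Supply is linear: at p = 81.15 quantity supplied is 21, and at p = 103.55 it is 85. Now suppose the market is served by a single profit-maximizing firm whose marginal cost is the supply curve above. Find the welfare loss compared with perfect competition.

186.17

Demand slope = (94.45 − 115.57)/(85 − 21) = −0.33, so p = 122.5 − 0.33q.
Supply slope = (103.55 − 81.15)/(85 − 21) = 0.35, so p = 73.8 + 0.35q.
Competitive equilibrium: 122.5 − 0.33q = 73.8 + 0.35q → q* = 71.6176, p* = 98.8662.
Marginal revenue: MR = 122.5 − 0.66q. Set MR = MC: 122.5 − 0.66q = 73.8 + 0.35q → q_m = 48.2178.
Price p_m = 122.5 − 0.33·48.2178 = 106.5881; MC(q_m) = 73.8 + 0.35·48.2178 = 90.6762.
Competitive q* = 71.6176, so Δq = 23.3998; wedge = 106.5881 − 90.6762 = 15.9119.
The triangle = ½ × 23.3998 × 15.9119 = 186.17.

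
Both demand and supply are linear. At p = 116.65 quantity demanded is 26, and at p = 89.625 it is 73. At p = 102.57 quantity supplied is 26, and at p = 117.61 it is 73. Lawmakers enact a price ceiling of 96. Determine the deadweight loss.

588.47

Demand slope = (89.625 − 116.65)/(73 − 26) = −0.575, so p = 131.6 − 0.575q.
Supply slope = (117.61 − 102.57)/(73 − 26) = 0.32, so p = 94.25 + 0.32q.
Competitive equilibrium: 131.6 − 0.575q = 94.25 + 0.32q → q* = 41.7318, p* = 107.6042.
At the ceiling p = 96, quantity supplied = (96 − 94.25)/0.32 = 5.4688.
Willingness to pay at q' = 5.4688: 131.6 − 0.575·5.4688 = 128.4554.
Δq = 41.7318 − 5.4688 = 36.263; wedge = 128.4554 − 96 = 32.4554.
Deadweight loss = ½ × 36.263 × 32.4554 = 588.47.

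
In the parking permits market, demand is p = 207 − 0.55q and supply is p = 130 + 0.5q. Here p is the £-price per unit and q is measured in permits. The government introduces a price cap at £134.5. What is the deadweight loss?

Competitive equilibrium: 207 − 0.55q = 130 + 0.5q → q* = 73.3333, p* = 166.6667.
At the ceiling p = 134.5, quantity supplied = (134.5 − 130)/0.5 = 9.
Willingness to pay at q' = 9: 207 − 0.55·9 = 202.05.
Δq = 73.3333 − 9 = 64.3333; wedge = 202.05 − 134.5 = 67.55.
Welfare loss = ½ × 64.3333 × 67.55 = £2172.86.

£2172.86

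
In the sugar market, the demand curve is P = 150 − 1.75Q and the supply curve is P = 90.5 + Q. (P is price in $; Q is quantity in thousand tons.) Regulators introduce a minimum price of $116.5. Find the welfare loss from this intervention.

$8.55 thousand

Competitive equilibrium: 150 − 1.75Q = 90.5 + Q → Q* = 21.6364, P* = 112.1364.
At the floor P = 116.5, quantity demanded = (150 − 116.5)/1.75 = 19.1429.
Sellers' marginal cost at Q' = 19.1429: 90.5 + 1·19.1429 = 109.6429.
ΔQ = 21.6364 − 19.1429 = 2.4935; wedge = 116.5 − 109.6429 = 6.8571.
DWL = ½ × 2.4935 × 6.8571 = $8.55 thousand.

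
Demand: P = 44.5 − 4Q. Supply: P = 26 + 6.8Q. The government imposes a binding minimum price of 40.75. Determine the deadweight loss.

3.25

Competitive equilibrium: 44.5 − 4Q = 26 + 6.8Q → Q* = 1.713, P* = 37.6481.
At the floor P = 40.75, quantity demanded = (44.5 − 40.75)/4 = 0.9375.
Sellers' marginal cost at Q' = 0.9375: 26 + 6.8·0.9375 = 32.375.
ΔQ = 1.713 − 0.9375 = 0.7755; wedge = 40.75 − 32.375 = 8.375.
The triangle = ½ × 0.7755 × 8.375 = 3.25.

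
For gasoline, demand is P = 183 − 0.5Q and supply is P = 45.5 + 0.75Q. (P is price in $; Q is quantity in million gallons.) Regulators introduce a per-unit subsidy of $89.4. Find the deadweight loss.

Competitive equilibrium: 183 − 0.5Q = 45.5 + 0.75Q → Q* = 110, P* = 128.
The subsidy lowers effective supply by 89.4: P = 0.75Q − 43.9.
New quantity: 183 − 0.5Q = 0.75Q − 43.9 → Q' = 181.52.
Overproduction ΔQ = 181.52 − 110 = 71.52; wedge = subsidy = 89.4.
Welfare loss = ½ × 71.52 × 89.4 = $3196.944 million.

$3196.944 million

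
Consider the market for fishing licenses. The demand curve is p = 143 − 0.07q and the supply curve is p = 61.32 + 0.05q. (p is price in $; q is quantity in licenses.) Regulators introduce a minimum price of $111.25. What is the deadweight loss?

Competitive equilibrium: 143 − 0.07q = 61.32 + 0.05q → q* = 680.6667, p* = 95.3533.
At the floor p = 111.25, quantity demanded = (143 − 111.25)/0.07 = 453.5714.
Sellers' marginal cost at q' = 453.5714: 61.32 + 0.05·453.5714 = 83.9986.
Δq = 680.6667 − 453.5714 = 227.0953; wedge = 111.25 − 83.9986 = 27.2514.
The triangle = ½ × 227.0953 × 27.2514 = $3094.33.

$3094.33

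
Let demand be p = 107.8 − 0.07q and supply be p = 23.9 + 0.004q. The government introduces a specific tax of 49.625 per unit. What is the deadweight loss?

16639.46

Competitive equilibrium: 107.8 − 0.07q = 23.9 + 0.004q → q* = 1133.7838, p* = 28.4351.
With the tax, the buyer price exceeds the seller price by 49.625: (107.8 − 0.07q) − (23.9 + 0.004q) = 49.625 → q' = 463.1757.
Δq = 1133.7838 − 463.1757 = 670.6081; the wedge equals the tax, 49.625.
DWL = ½ × 670.6081 × 49.625 = 16639.46.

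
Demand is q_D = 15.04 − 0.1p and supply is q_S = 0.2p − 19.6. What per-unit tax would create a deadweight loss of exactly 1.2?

In inverse form: demand p = 150.4 − 10q, supply p = 98 + 5q.
Competitive equilibrium: 150.4 − 10q = 98 + 5q → q* = 3.4933, p* = 115.4667.
A tax t gives Δq = t/15 and wedge t, so DWL = t²/30.
t²/30 = 1.2 → t² = 36 → t = 6.

6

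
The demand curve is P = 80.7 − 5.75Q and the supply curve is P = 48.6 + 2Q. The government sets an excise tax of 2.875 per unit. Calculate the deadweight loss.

0.53

Competitive equilibrium: 80.7 − 5.75Q = 48.6 + 2Q → Q* = 4.1419, P* = 56.8839.
With the tax, the buyer price exceeds the seller price by 2.875: (80.7 − 5.75Q) − (48.6 + 2Q) = 2.875 → Q' = 3.771.
ΔQ = 4.1419 − 3.771 = 0.3709; the wedge equals the tax, 2.875.
Welfare loss = ½ × 0.3709 × 2.875 = 0.53.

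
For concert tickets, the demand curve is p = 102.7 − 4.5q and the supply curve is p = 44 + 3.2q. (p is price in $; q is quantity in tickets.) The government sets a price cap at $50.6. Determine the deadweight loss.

Competitive equilibrium: 102.7 − 4.5q = 44 + 3.2q → q* = 7.62338, p* = 68.39481.
At the ceiling p = 50.6, quantity supplied = (50.6 − 44)/3.2 = 2.0625.
Willingness to pay at q' = 2.0625: 102.7 − 4.5·2.0625 = 93.41875.
Δq = 7.62338 − 2.0625 = 5.56088; wedge = 93.41875 − 50.6 = 42.81875.
Deadweight loss = ½ × 5.56088 × 42.81875 = $119.05.

$119.05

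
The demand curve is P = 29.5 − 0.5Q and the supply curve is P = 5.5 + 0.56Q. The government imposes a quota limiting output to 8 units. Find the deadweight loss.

Competitive equilibrium: 29.5 − 0.5Q = 5.5 + 0.56Q → Q* = 22.6415, P* = 18.1792.
At Q = 8: demand price = 29.5 − 0.5·8 = 25.5; supply price = 5.5 + 0.56·8 = 9.98.
ΔQ = 22.6415 − 8 = 14.6415; wedge = 25.5 − 9.98 = 15.52.
Welfare loss = ½ × 14.6415 × 15.52 = 113.62.

113.62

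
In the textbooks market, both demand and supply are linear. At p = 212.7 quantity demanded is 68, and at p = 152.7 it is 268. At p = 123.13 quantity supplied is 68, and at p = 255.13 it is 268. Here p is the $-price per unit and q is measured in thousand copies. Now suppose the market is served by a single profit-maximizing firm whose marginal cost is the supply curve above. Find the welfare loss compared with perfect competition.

$707.98 thousand

Demand slope = (152.7 − 212.7)/(268 − 68) = −0.3, so p = 233.1 − 0.3q.
Supply slope = (255.13 − 123.13)/(268 − 68) = 0.66, so p = 78.25 + 0.66q.
Competitive equilibrium: 233.1 − 0.3q = 78.25 + 0.66q → q* = 161.3021, p* = 184.7094.
Marginal revenue: MR = 233.1 − 0.6q. Set MR = MC: 233.1 − 0.6q = 78.25 + 0.66q → q_m = 122.8968.
Price p_m = 233.1 − 0.3·122.8968 = 196.231; MC(q_m) = 78.25 + 0.66·122.8968 = 159.3619.
Competitive q* = 161.3021, so Δq = 38.4053; wedge = 196.231 − 159.3619 = 36.8691.
The triangle = ½ × 38.4053 × 36.8691 = $707.98 thousand.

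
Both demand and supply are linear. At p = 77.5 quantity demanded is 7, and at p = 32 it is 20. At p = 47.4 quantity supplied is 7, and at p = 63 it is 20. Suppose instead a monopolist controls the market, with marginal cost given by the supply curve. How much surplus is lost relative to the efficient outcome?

76.92

Demand slope = (32 − 77.5)/(20 − 7) = −3.5, so p = 102 − 3.5q.
Supply slope = (63 − 47.4)/(20 − 7) = 1.2, so p = 39 + 1.2q.
Competitive equilibrium: 102 − 3.5q = 39 + 1.2q → q* = 13.40426, p* = 55.08511.
Marginal revenue: MR = 102 − 7q. Set MR = MC: 102 − 7q = 39 + 1.2q → q_m = 7.68293.
Price p_m = 102 − 3.5·7.68293 = 75.10975; MC(q_m) = 39 + 1.2·7.68293 = 48.21952.
Competitive q* = 13.40426, so Δq = 5.72133; wedge = 75.10975 − 48.21952 = 26.89023.
Deadweight loss = ½ × 5.72133 × 26.89023 = 76.92.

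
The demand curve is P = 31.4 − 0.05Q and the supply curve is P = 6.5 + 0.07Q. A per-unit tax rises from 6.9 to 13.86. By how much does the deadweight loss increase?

602.04

Competitive equilibrium: 31.4 − 0.05Q = 6.5 + 0.07Q → Q* = 207.5, P* = 21.025.
For a per-unit tax t: ΔQ = t/0.12, so DWL = ½·t·(t/0.12) = t²/0.24.
At t = 6.9: DWL = 198.375. At t = 13.86: DWL = 800.415.
Increase = 800.415 − 198.375 = 602.04.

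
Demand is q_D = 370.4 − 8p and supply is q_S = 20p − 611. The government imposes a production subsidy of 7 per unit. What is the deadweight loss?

140

In inverse form: demand p = 46.3 − 0.125q, supply p = 30.55 + 0.05q.
Competitive equilibrium: 46.3 − 0.125q = 30.55 + 0.05q → q* = 90, p* = 35.05.
The subsidy lowers effective supply by 7: p = 23.55 + 0.05q.
New quantity: 46.3 − 0.125q = 23.55 + 0.05q → q' = 130.
Overproduction Δq = 130 − 90 = 40; wedge = subsidy = 7.
Deadweight loss = ½ × 40 × 7 = 140.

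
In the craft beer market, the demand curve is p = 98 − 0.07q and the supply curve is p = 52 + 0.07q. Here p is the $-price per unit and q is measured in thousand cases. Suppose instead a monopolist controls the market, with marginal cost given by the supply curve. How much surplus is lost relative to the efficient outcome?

Competitive equilibrium: 98 − 0.07q = 52 + 0.07q → q* = 328.57143, p* = 75.
Marginal revenue: MR = 98 − 0.14q. Set MR = MC: 98 − 0.14q = 52 + 0.07q → q_m = 219.04762.
Price p_m = 98 − 0.07·219.04762 = 82.66667; MC(q_m) = 52 + 0.07·219.04762 = 67.33333.
Competitive q* = 328.57143, so Δq = 109.52381; wedge = 82.66667 − 67.33333 = 15.33334.
Welfare loss = ½ × 109.52381 × 15.33334 = $839.68 thousand.

$839.68 thousand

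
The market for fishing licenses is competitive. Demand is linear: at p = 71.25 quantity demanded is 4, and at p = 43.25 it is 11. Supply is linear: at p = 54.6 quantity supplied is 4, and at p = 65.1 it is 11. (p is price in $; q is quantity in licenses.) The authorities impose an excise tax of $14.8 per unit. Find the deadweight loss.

$19.91

Demand slope = (43.25 − 71.25)/(11 − 4) = −4, so p = 87.25 − 4q.
Supply slope = (65.1 − 54.6)/(11 − 4) = 1.5, so p = 48.6 + 1.5q.
Competitive equilibrium: 87.25 − 4q = 48.6 + 1.5q → q* = 7.0273, p* = 59.1409.
With the tax, the buyer price exceeds the seller price by 14.8: (87.25 − 4q) − (48.6 + 1.5q) = 14.8 → q' = 4.3364.
Δq = 7.0273 − 4.3364 = 2.6909; the wedge equals the tax, 14.8.
The triangle = ½ × 2.6909 × 14.8 = $19.91.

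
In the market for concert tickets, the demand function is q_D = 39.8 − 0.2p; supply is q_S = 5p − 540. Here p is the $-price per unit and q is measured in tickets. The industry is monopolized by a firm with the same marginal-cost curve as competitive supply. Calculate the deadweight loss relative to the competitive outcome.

In inverse form: demand p = 199 − 5q, supply p = 108 + 0.2q.
Competitive equilibrium: 199 − 5q = 108 + 0.2q → q* = 17.5, p* = 111.5.
Marginal revenue: MR = 199 − 10q. Set MR = MC: 199 − 10q = 108 + 0.2q → q_m = 8.9216.
Price p_m = 199 − 5·8.9216 = 154.392; MC(q_m) = 108 + 0.2·8.9216 = 109.7843.
Competitive q* = 17.5, so Δq = 8.5784; wedge = 154.392 − 109.7843 = 44.6077.
Welfare loss = ½ × 8.5784 × 44.6077 = $191.33.

$191.33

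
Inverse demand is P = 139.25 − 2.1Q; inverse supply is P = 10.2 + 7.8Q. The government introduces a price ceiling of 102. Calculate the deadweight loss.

7.94

Competitive equilibrium: 139.25 − 2.1Q = 10.2 + 7.8Q → Q* = 13.0354, P* = 111.8758.
At the ceiling P = 102, quantity supplied = (102 − 10.2)/7.8 = 11.7692.
Willingness to pay at Q' = 11.7692: 139.25 − 2.1·11.7692 = 114.5347.
ΔQ = 13.0354 − 11.7692 = 1.2662; wedge = 114.5347 − 102 = 12.5347.
Deadweight loss = ½ × 1.2662 × 12.5347 = 7.94.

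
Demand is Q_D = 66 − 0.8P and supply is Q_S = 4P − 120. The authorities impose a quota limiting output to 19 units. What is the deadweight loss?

192

In inverse form: demand P = 82.5 − 1.25Q, supply P = 30 + 0.25Q.
Competitive equilibrium: 82.5 − 1.25Q = 30 + 0.25Q → Q* = 35, P* = 38.75.
At Q = 19: demand price = 82.5 − 1.25·19 = 58.75; supply price = 30 + 0.25·19 = 34.75.
ΔQ = 35 − 19 = 16; wedge = 58.75 − 34.75 = 24.
The triangle = ½ × 16 × 24 = 192.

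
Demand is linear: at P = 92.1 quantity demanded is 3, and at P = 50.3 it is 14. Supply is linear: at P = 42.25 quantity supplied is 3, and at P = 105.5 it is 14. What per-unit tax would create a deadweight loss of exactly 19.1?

19.1

Demand slope = (50.3 − 92.1)/(14 − 3) = −3.8, so P = 103.5 − 3.8Q.
Supply slope = (105.5 − 42.25)/(14 − 3) = 5.75, so P = 25 + 5.75Q.
Competitive equilibrium: 103.5 − 3.8Q = 25 + 5.75Q → Q* = 8.2199, P* = 72.2644.
A tax t gives ΔQ = t/9.55 and wedge t, so DWL = t²/19.1.
t²/19.1 = 19.1 → t² = 364.81 → t = 19.1.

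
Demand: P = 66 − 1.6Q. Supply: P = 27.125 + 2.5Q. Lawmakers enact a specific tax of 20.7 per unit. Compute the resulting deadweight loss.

52.25

Competitive equilibrium: 66 − 1.6Q = 27.125 + 2.5Q → Q* = 9.48171, P* = 50.82927.
With the tax, the buyer price exceeds the seller price by 20.7: (66 − 1.6Q) − (27.125 + 2.5Q) = 20.7 → Q' = 4.43293.
ΔQ = 9.48171 − 4.43293 = 5.04878; the wedge equals the tax, 20.7.
Welfare loss = ½ × 5.04878 × 20.7 = 52.25.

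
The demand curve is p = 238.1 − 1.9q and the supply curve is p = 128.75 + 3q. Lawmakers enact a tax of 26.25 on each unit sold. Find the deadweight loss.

Competitive equilibrium: 238.1 − 1.9q = 128.75 + 3q → q* = 22.3163, p* = 195.699.
With the tax, the buyer price exceeds the seller price by 26.25: (238.1 − 1.9q) − (128.75 + 3q) = 26.25 → q' = 16.9592.
Δq = 22.3163 − 16.9592 = 5.3571; the wedge equals the tax, 26.25.
The triangle = ½ × 5.3571 × 26.25 = 70.31.

70.31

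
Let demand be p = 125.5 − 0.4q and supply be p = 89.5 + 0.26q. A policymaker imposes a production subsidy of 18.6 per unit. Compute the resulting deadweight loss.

262.09

Competitive equilibrium: 125.5 − 0.4q = 89.5 + 0.26q → q* = 54.5455, p* = 103.6818.
The subsidy lowers effective supply by 18.6: p = 70.9 + 0.26q.
New quantity: 125.5 − 0.4q = 70.9 + 0.26q → q' = 82.7273.
Overproduction Δq = 82.7273 − 54.5455 = 28.1818; wedge = subsidy = 18.6.
The triangle = ½ × 28.1818 × 18.6 = 262.09.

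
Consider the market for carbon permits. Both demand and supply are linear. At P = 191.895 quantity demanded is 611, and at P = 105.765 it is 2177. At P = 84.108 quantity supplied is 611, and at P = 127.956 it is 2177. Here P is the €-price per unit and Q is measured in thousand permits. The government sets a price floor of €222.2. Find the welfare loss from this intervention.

Demand slope = (105.765 − 191.895)/(2177 − 611) = −0.055, so P = 225.5 − 0.055Q.
Supply slope = (127.956 − 84.108)/(2177 − 611) = 0.028, so P = 67 + 0.028Q.
Competitive equilibrium: 225.5 − 0.055Q = 67 + 0.028Q → Q* = 1909.6386, P* = 120.4699.
At the floor P = 222.2, quantity demanded = (225.5 − 222.2)/0.055 = 60.
Sellers' marginal cost at Q' = 60: 67 + 0.028·60 = 68.68.
ΔQ = 1909.6386 − 60 = 1849.6386; wedge = 222.2 − 68.68 = 153.52.
DWL = ½ × 1849.6386 × 153.52 = €141978.26 thousand.

€141978.26 thousand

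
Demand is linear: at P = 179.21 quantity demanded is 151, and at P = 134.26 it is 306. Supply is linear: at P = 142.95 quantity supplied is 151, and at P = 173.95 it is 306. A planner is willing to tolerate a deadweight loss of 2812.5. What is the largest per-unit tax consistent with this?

52.5

Demand slope = (134.26 − 179.21)/(306 − 151) = −0.29, so P = 223 − 0.29Q.
Supply slope = (173.95 − 142.95)/(306 − 151) = 0.2, so P = 112.75 + 0.2Q.
Competitive equilibrium: 223 − 0.29Q = 112.75 + 0.2Q → Q* = 225, P* = 157.75.
A tax t gives ΔQ = t/0.49 and wedge t, so DWL = t²/0.98.
t²/0.98 = 2812.5 → t² = 2756.25 → t = 52.5.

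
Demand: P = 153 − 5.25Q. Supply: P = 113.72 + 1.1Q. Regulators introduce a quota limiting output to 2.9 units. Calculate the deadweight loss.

Competitive equilibrium: 153 − 5.25Q = 113.72 + 1.1Q → Q* = 6.1858, P* = 120.5244.
At Q = 2.9: demand price = 153 − 5.25·2.9 = 137.775; supply price = 113.72 + 1.1·2.9 = 116.91.
ΔQ = 6.1858 − 2.9 = 3.2858; wedge = 137.775 − 116.91 = 20.865.
Deadweight loss = ½ × 3.2858 × 20.865 = 34.28.

34.28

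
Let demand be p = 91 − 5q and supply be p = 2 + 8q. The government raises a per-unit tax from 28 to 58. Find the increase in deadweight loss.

99.23

Competitive equilibrium: 91 − 5q = 2 + 8q → q* = 6.8462, p* = 56.7692.
For a per-unit tax t: Δq = t/13, so DWL = ½·t·(t/13) = t²/26.
At t = 28: DWL = 30.154. At t = 58: DWL = 129.385.
Increase = 129.385 − 30.154 = 99.23.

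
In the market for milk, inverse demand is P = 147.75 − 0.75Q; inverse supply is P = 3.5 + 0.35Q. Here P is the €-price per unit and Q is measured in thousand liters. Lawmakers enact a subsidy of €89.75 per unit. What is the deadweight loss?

Competitive equilibrium: 147.75 − 0.75Q = 3.5 + 0.35Q → Q* = 131.1364, P* = 49.3977.
The subsidy lowers effective supply by 89.75: P = 0.35Q − 86.25.
New quantity: 147.75 − 0.75Q = 0.35Q − 86.25 → Q' = 212.7273.
Overproduction ΔQ = 212.7273 − 131.1364 = 81.5909; wedge = subsidy = 89.75.
Deadweight loss = ½ × 81.5909 × 89.75 = €3661.39 thousand.

€3661.39 thousand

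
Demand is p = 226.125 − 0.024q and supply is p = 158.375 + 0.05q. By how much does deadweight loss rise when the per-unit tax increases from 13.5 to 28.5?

Competitive equilibrium: 226.125 − 0.024q = 158.375 + 0.05q → q* = 915.5405, p* = 204.152.
For a per-unit tax t: Δq = t/0.074, so DWL = ½·t·(t/0.074) = t²/0.148.
At t = 13.5: DWL = 1231.419. At t = 28.5: DWL = 5488.176.
Increase = 5488.176 − 1231.419 = 4256.76.

4256.76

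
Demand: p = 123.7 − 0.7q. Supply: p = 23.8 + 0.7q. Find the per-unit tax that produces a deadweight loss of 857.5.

49

Competitive equilibrium: 123.7 − 0.7q = 23.8 + 0.7q → q* = 71.3571, p* = 73.75.
A tax t gives Δq = t/1.4 and wedge t, so DWL = t²/2.8.
t²/2.8 = 857.5 → t² = 2401 → t = 49.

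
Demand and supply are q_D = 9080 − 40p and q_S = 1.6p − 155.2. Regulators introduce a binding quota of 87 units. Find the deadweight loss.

In inverse form: demand p = 227 − 0.025q, supply p = 97 + 0.625q.
Competitive equilibrium: 227 − 0.025q = 97 + 0.625q → q* = 200, p* = 222.
At q = 87: demand price = 227 − 0.025·87 = 224.825; supply price = 97 + 0.625·87 = 151.375.
Δq = 200 − 87 = 113; wedge = 224.825 − 151.375 = 73.45.
Deadweight loss = ½ × 113 × 73.45 = 4149.925.

4149.925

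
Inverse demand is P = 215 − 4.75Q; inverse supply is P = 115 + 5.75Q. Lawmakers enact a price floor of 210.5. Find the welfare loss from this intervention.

Competitive equilibrium: 215 − 4.75Q = 115 + 5.75Q → Q* = 9.52381, P* = 169.7619.
At the floor P = 210.5, quantity demanded = (215 − 210.5)/4.75 = 0.94737.
Sellers' marginal cost at Q' = 0.94737: 115 + 5.75·0.94737 = 120.44738.
ΔQ = 9.52381 − 0.94737 = 8.57644; wedge = 210.5 − 120.44738 = 90.05262.
Welfare loss = ½ × 8.57644 × 90.05262 = 386.17.

386.17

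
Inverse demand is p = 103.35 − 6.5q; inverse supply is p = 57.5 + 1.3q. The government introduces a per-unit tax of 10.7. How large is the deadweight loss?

7.34

Competitive equilibrium: 103.35 − 6.5q = 57.5 + 1.3q → q* = 5.8782, p* = 65.1417.
With the tax, the buyer price exceeds the seller price by 10.7: (103.35 − 6.5q) − (57.5 + 1.3q) = 10.7 → q' = 4.5064.
Δq = 5.8782 − 4.5064 = 1.3718; the wedge equals the tax, 10.7.
The triangle = ½ × 1.3718 × 10.7 = 7.34.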